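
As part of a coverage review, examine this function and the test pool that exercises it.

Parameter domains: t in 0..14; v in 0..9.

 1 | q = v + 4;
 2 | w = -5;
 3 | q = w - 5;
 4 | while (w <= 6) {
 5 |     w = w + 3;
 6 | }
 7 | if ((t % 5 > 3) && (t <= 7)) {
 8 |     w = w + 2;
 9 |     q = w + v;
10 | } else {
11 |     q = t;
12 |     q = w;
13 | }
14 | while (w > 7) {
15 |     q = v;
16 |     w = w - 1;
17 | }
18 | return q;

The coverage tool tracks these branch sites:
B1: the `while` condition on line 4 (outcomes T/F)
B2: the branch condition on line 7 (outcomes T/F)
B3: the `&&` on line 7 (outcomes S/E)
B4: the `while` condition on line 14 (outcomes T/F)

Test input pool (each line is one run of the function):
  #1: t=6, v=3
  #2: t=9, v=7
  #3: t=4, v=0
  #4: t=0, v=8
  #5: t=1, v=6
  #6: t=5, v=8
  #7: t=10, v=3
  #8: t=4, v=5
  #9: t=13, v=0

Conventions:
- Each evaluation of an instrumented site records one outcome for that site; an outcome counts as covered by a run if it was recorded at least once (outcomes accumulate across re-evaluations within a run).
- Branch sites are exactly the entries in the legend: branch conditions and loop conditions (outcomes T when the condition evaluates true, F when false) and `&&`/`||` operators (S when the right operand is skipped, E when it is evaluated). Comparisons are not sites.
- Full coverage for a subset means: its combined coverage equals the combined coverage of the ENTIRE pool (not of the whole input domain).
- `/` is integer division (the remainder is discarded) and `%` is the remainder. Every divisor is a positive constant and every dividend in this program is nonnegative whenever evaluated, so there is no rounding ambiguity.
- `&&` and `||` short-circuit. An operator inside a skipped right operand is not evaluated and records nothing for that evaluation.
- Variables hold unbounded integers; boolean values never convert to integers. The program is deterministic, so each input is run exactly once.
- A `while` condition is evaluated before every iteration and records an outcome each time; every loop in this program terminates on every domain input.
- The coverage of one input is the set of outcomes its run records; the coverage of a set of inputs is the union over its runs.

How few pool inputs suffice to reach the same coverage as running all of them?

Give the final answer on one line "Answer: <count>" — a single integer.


#1 (t=6, v=3) -> covered: B1=T, B1=F, B2=F, B3=S, B4=F
#2 (t=9, v=7) -> covered: B1=T, B1=F, B2=F, B3=E, B4=F
#3 (t=4, v=0) -> covered: B1=T, B1=F, B2=T, B3=E, B4=T, B4=F
#4 (t=0, v=8) -> covered: B1=T, B1=F, B2=F, B3=S, B4=F
#5 (t=1, v=6) -> covered: B1=T, B1=F, B2=F, B3=S, B4=F
#6 (t=5, v=8) -> covered: B1=T, B1=F, B2=F, B3=S, B4=F
#7 (t=10, v=3) -> covered: B1=T, B1=F, B2=F, B3=S, B4=F
#8 (t=4, v=5) -> covered: B1=T, B1=F, B2=T, B3=E, B4=T, B4=F
#9 (t=13, v=0) -> covered: B1=T, B1=F, B2=F, B3=S, B4=F
pool-wide coverage (8 outcomes): B1=T, B1=F, B2=T, B2=F, B3=S, B3=E, B4=T, B4=F
every size-1 subset falls short of the 8 outcomes (best: 6/8)
the canonical winner is {1, 3}: size 2, full 8-outcome coverage, earliest index list among size-2 covers
Answer: 2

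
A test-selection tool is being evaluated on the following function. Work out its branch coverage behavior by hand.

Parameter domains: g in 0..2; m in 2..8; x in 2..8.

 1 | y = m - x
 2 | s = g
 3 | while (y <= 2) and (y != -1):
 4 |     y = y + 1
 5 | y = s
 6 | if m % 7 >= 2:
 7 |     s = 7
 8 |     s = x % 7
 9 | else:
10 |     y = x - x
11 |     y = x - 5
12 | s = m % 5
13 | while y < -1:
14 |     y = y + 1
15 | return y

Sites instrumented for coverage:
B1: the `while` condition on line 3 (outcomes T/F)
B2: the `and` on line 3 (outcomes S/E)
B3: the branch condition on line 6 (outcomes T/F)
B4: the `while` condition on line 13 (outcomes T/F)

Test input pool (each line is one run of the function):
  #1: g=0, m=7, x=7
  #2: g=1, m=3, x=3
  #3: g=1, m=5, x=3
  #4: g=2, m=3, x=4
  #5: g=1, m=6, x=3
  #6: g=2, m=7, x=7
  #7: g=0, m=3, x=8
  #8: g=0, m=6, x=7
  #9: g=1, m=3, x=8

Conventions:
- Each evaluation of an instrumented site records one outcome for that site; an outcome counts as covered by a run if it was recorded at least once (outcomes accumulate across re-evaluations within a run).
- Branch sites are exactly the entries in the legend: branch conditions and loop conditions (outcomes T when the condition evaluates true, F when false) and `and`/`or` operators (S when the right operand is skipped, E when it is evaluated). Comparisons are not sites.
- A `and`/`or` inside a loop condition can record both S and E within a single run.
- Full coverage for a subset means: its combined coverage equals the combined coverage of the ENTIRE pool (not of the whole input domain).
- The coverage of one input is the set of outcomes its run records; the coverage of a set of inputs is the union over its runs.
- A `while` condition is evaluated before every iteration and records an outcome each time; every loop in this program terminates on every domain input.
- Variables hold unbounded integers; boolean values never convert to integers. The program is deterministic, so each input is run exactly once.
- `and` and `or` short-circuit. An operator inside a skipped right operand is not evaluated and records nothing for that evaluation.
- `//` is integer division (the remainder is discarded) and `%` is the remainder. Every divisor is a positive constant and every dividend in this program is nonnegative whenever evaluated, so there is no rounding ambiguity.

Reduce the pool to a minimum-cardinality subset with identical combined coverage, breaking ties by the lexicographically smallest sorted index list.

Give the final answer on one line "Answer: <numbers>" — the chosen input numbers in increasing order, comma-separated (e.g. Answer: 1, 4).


test 1 (g=0, m=7, x=7) fires B2->E, B1->T, B2->E, B1->T, B2->E, B1->T, B2->S, B1->F, B3->F, B4->F; hits B1=T, B1=F, B2=S, B2=E, B3=F, B4=F
test 2 (g=1, m=3, x=3) fires B2->E, B1->T, B2->E, B1->T, B2->E, B1->T, B2->S, B1->F, B3->T, B4->F; hits B1=T, B1=F, B2=S, B2=E, B3=T, B4=F
test 3 (g=1, m=5, x=3) fires B2->E, B1->T, B2->S, B1->F, B3->T, B4->F; hits B1=T, B1=F, B2=S, B2=E, B3=T, B4=F
test 4 (g=2, m=3, x=4) fires B2->E, B1->F, B3->T, B4->F; hits B1=F, B2=E, B3=T, B4=F
test 5 (g=1, m=6, x=3) fires B2->S, B1->F, B3->T, B4->F; hits B1=F, B2=S, B3=T, B4=F
test 6 (g=2, m=7, x=7) fires B2->E, B1->T, B2->E, B1->T, B2->E, B1->T, B2->S, B1->F, B3->F, B4->F; hits B1=T, B1=F, B2=S, B2=E, B3=F, B4=F
test 7 (g=0, m=3, x=8) fires B2->E, B1->T, B2->E, B1->T, B2->E, B1->T, B2->E, B1->T, B2->E, B1->F, B3->T, B4->F; hits B1=T, B1=F, B2=E, B3=T, B4=F
test 8 (g=0, m=6, x=7) fires B2->E, B1->F, B3->T, B4->F; hits B1=F, B2=E, B3=T, B4=F
test 9 (g=1, m=3, x=8) fires B2->E, B1->T, B2->E, B1->T, B2->E, B1->T, B2->E, B1->T, B2->E, B1->F, B3->T, B4->F; hits B1=T, B1=F, B2=E, B3=T, B4=F
together the pool reaches 7 outcomes: B1=T, B1=F, B2=S, B2=E, B3=T, B3=F, B4=F
no size-1 subset reaches all 7 outcomes (best union: 6/7)
inputs {1, 2} (size 2) cover everything; no size-2 subset with a lexicographically smaller index list covers all 7
Answer: 1, 2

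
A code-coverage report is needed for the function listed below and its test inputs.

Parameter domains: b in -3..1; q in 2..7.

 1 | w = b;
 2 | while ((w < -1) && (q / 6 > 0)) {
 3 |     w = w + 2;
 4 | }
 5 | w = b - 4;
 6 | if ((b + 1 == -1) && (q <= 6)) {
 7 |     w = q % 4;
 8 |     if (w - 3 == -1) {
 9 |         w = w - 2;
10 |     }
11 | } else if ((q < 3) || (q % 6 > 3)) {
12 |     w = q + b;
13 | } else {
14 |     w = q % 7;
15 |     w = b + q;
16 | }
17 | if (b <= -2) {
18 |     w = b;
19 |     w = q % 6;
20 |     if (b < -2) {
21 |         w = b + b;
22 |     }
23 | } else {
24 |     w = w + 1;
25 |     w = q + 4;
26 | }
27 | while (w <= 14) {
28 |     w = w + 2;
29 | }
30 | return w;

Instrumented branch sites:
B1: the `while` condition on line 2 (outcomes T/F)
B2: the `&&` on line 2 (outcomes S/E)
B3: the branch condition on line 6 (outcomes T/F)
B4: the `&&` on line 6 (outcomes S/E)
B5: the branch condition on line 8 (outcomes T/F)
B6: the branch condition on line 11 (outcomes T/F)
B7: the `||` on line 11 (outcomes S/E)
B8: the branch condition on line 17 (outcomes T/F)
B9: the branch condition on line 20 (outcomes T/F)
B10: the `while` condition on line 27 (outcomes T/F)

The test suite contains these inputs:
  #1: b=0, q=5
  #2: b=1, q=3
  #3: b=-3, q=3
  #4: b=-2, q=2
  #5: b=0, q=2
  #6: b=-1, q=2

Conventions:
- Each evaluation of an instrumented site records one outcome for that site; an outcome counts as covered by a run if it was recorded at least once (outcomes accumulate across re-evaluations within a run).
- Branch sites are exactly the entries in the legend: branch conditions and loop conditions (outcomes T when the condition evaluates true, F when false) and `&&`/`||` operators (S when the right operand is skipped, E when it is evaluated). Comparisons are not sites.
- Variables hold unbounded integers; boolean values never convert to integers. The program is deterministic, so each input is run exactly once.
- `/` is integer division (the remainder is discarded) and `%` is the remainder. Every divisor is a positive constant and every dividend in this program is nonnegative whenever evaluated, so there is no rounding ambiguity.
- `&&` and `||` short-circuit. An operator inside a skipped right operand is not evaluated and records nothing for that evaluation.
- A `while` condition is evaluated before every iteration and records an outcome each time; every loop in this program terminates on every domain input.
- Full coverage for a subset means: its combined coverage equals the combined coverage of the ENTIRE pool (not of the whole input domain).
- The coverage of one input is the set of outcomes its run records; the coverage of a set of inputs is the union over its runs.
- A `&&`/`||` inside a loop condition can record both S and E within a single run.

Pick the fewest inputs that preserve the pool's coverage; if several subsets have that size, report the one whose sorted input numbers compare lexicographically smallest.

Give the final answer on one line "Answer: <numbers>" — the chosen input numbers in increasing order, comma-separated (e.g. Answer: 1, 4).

#1 (b=0, q=5) -> covered: B1=F, B2=S, B3=F, B4=S, B6=T, B7=E, B8=F, B10=T, B10=F
#2 (b=1, q=3) -> covered: B1=F, B2=S, B3=F, B4=S, B6=F, B7=E, B8=F, B10=T, B10=F
#3 (b=-3, q=3) -> covered: B1=F, B2=E, B3=F, B4=S, B6=F, B7=E, B8=T, B9=T, B10=T, B10=F
#4 (b=-2, q=2) -> covered: B1=F, B2=E, B3=T, B4=E, B5=T, B8=T, B9=F, B10=T, B10=F
#5 (b=0, q=2) -> covered: B1=F, B2=S, B3=F, B4=S, B6=T, B7=S, B8=F, B10=T, B10=F
#6 (b=-1, q=2) -> covered: B1=F, B2=S, B3=F, B4=S, B6=T, B7=S, B8=F, B10=T, B10=F
pool-wide coverage (18 outcomes): B1=F, B2=S, B2=E, B3=T, B3=F, B4=S, B4=E, B5=T, B6=T, B6=F, B7=S, B7=E, B8=T, B8=F, B9=T, B9=F, B10=T, B10=F
checked all size-1 subsets: none covers 18 outcomes (max 10/18)
checked all size-2 subsets: none covers 18 outcomes (max 15/18)
size 3: inputs {3, 4, 5} cover all 18 outcomes, and no lexicographically smaller subset of this size does

Answer: 3, 4, 5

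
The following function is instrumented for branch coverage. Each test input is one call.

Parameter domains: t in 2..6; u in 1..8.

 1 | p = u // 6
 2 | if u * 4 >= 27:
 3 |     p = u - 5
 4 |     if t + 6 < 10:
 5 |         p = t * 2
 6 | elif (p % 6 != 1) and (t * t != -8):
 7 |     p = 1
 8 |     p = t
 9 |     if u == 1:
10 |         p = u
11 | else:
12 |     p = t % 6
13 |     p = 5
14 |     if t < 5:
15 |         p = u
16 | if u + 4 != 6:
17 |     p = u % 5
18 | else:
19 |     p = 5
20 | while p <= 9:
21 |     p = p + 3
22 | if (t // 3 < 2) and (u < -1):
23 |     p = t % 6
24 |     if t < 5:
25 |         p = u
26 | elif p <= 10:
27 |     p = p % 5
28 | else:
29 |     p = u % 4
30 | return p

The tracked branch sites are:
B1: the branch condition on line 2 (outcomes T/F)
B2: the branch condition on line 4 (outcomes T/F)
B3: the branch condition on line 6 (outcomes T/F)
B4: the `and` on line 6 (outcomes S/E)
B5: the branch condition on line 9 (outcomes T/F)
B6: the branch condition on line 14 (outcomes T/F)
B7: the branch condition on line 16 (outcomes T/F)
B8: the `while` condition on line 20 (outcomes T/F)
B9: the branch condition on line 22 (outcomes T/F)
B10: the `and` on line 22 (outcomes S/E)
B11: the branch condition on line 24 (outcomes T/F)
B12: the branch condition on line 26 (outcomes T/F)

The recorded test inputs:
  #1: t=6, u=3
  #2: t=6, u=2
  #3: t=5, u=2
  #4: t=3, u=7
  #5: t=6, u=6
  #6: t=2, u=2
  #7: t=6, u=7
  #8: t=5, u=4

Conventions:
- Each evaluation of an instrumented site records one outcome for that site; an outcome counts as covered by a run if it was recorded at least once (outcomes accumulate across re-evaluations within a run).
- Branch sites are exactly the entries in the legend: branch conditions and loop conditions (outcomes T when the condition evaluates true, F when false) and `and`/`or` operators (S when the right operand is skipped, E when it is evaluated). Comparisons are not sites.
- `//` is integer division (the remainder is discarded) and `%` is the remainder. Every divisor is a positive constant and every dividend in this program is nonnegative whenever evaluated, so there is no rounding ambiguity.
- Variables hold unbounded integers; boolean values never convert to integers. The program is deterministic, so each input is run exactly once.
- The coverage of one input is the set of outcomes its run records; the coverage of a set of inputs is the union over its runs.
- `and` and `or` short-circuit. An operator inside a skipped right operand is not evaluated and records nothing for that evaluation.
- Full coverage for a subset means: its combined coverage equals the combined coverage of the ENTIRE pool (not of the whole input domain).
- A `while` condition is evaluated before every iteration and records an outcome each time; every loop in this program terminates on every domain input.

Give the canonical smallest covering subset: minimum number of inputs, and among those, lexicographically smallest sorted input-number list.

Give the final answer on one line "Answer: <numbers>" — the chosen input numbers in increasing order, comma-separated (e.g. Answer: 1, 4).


test 1 (t=6, u=3) fires B1->F, B4->E, B3->T, B5->F, B7->T, B8->T, B8->T, B8->T, B8->F, B10->S, B9->F, B12->F; hits B1=F, B3=T, B4=E, B5=F, B7=T, B8=T, B8=F, B9=F, B10=S, B12=F
test 2 (t=6, u=2) fires B1->F, B4->E, B3->T, B5->F, B7->F, B8->T, B8->T, B8->F, B10->S, B9->F, B12->F; hits B1=F, B3=T, B4=E, B5=F, B7=F, B8=T, B8=F, B9=F, B10=S, B12=F
test 3 (t=5, u=2) fires B1->F, B4->E, B3->T, B5->F, B7->F, B8->T, B8->T, B8->F, B10->E, B9->F, B12->F; hits B1=F, B3=T, B4=E, B5=F, B7=F, B8=T, B8=F, B9=F, B10=E, B12=F
test 4 (t=3, u=7) fires B1->T, B2->T, B7->T, B8->T, B8->T, B8->T, B8->F, B10->E, B9->F, B12->F; hits B1=T, B2=T, B7=T, B8=T, B8=F, B9=F, B10=E, B12=F
test 5 (t=6, u=6) fires B1->F, B4->S, B3->F, B6->F, B7->T, B8->T, B8->T, B8->T, B8->F, B10->S, B9->F, B12->T; hits B1=F, B3=F, B4=S, B6=F, B7=T, B8=T, B8=F, B9=F, B10=S, B12=T
test 6 (t=2, u=2) fires B1->F, B4->E, B3->T, B5->F, B7->F, B8->T, B8->T, B8->F, B10->E, B9->F, B12->F; hits B1=F, B3=T, B4=E, B5=F, B7=F, B8=T, B8=F, B9=F, B10=E, B12=F
test 7 (t=6, u=7) fires B1->T, B2->F, B7->T, B8->T, B8->T, B8->T, B8->F, B10->S, B9->F, B12->F; hits B1=T, B2=F, B7=T, B8=T, B8=F, B9=F, B10=S, B12=F
test 8 (t=5, u=4) fires B1->F, B4->E, B3->T, B5->F, B7->T, B8->T, B8->T, B8->F, B10->E, B9->F, B12->T; hits B1=F, B3=T, B4=E, B5=F, B7=T, B8=T, B8=F, B9=F, B10=E, B12=T
union over all inputs: B1=T, B1=F, B2=T, B2=F, B3=T, B3=F, B4=S, B4=E, B5=F, B6=F, B7=T, B7=F, B8=T, B8=F, B9=F, B10=S, B10=E, B12=T, B12=F (19 outcomes)
checked all size-1 subsets: none covers 19 outcomes (max 10/19)
checked all size-2 subsets: none covers 19 outcomes (max 16/19)
checked all size-3 subsets: none covers 19 outcomes (max 18/19)
inputs {2, 4, 5, 7} (size 4) cover everything; no size-4 subset with a lexicographically smaller index list covers all 19
Answer: 2, 4, 5, 7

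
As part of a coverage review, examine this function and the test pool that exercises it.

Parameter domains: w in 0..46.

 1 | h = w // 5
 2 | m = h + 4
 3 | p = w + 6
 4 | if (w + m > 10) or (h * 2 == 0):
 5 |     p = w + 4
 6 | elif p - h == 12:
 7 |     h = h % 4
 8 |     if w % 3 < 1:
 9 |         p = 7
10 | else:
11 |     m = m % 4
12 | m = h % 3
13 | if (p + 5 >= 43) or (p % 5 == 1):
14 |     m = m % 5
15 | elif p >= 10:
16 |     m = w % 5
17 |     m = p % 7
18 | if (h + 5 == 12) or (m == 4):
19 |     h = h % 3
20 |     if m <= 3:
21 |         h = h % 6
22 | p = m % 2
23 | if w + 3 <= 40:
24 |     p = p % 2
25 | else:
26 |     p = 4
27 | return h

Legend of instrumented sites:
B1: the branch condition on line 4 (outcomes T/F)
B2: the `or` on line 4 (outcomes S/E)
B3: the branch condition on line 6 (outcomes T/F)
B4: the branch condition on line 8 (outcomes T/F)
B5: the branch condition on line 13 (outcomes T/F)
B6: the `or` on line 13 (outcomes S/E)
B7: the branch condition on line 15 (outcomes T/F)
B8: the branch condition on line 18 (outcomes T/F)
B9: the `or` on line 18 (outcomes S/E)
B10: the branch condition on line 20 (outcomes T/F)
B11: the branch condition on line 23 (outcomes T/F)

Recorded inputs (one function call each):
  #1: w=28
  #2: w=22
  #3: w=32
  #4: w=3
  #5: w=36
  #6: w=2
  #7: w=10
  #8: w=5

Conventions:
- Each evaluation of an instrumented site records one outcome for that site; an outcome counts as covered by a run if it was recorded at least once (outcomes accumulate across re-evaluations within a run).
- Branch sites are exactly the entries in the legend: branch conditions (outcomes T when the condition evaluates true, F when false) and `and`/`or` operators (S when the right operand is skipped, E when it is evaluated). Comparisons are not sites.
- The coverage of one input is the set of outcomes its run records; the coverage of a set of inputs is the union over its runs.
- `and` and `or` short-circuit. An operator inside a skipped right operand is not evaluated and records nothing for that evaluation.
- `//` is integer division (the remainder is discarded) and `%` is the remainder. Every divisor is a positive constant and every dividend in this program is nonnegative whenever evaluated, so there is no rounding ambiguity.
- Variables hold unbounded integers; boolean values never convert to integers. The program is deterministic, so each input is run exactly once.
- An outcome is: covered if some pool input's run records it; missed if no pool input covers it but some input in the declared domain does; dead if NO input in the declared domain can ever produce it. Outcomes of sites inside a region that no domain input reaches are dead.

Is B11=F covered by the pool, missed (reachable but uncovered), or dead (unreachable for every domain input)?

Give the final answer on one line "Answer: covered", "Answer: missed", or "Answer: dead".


no pool input records B11=F
but domain input (w=38) does record it -> reachable, so missed
Answer: missed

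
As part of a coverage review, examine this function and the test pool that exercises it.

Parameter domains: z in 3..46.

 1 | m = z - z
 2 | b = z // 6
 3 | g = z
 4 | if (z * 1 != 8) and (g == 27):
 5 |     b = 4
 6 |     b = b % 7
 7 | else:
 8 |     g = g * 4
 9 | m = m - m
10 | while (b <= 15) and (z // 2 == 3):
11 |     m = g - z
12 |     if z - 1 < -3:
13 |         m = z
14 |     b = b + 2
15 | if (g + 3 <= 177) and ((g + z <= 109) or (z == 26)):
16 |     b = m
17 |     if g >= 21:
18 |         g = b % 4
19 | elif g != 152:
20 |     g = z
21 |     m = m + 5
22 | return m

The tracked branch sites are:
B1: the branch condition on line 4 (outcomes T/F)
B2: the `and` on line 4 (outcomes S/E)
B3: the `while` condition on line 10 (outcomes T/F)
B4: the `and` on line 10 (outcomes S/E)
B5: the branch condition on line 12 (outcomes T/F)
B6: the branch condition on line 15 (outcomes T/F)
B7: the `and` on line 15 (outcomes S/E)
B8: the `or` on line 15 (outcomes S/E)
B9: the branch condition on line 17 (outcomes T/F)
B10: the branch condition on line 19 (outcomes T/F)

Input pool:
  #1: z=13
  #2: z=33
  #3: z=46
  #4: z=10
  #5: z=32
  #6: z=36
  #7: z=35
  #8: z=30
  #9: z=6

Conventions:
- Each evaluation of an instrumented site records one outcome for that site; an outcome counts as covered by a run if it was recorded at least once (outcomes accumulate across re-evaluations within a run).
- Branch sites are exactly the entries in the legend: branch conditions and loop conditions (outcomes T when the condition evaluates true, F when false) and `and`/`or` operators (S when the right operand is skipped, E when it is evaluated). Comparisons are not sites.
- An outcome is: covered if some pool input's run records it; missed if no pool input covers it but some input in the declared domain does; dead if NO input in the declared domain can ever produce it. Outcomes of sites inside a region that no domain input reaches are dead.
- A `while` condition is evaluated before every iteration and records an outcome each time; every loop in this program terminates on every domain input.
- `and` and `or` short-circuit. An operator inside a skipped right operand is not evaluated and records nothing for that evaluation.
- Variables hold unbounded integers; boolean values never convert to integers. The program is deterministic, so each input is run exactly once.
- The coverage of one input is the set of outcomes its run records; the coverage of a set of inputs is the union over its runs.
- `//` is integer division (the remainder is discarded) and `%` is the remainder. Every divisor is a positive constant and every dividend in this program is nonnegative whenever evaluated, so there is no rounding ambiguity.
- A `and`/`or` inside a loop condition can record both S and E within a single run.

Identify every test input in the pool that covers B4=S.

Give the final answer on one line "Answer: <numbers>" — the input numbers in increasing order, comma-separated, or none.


input #1 (z=13): does not produce B4=S
input #2 (z=33): does not produce B4=S
input #3 (z=46): does not produce B4=S
input #4 (z=10): does not produce B4=S
input #5 (z=32): does not produce B4=S
input #6 (z=36): does not produce B4=S
input #7 (z=35): does not produce B4=S
input #8 (z=30): does not produce B4=S
input #9 (z=6): produces B4=S
Answer: 9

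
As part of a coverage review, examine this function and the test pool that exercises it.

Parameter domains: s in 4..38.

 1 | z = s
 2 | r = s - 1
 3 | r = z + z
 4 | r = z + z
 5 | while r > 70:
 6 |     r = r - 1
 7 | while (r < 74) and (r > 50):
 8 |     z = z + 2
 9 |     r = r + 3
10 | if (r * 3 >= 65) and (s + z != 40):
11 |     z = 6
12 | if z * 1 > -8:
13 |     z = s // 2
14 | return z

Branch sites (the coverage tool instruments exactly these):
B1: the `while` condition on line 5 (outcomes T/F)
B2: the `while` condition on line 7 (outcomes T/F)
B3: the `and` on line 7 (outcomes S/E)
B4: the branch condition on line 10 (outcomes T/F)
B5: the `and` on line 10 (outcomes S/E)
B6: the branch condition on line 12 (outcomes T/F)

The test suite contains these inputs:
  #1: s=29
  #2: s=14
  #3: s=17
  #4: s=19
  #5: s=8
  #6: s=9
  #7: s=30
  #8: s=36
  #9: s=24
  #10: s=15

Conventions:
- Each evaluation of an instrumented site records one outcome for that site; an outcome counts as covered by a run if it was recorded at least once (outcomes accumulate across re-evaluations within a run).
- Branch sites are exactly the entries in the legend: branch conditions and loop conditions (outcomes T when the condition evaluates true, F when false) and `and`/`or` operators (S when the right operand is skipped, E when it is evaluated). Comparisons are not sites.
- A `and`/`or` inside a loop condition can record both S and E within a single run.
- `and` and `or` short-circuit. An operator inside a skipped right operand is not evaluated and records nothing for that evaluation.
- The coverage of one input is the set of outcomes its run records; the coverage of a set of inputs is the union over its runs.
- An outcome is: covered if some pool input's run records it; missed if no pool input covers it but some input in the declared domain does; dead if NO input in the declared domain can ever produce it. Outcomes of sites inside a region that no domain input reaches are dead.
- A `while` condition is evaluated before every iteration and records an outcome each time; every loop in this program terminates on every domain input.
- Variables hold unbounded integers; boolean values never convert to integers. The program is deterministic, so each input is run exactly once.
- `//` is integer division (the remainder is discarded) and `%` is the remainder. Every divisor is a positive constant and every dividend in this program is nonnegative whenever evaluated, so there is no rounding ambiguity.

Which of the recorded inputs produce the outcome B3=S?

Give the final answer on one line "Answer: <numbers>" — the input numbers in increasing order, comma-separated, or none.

input #1 (s=29): covers B3=S
input #2 (s=14): misses B3=S
input #3 (s=17): misses B3=S
input #4 (s=19): misses B3=S
input #5 (s=8): misses B3=S
input #6 (s=9): misses B3=S
input #7 (s=30): covers B3=S
input #8 (s=36): covers B3=S
input #9 (s=24): misses B3=S
input #10 (s=15): misses B3=S

Answer: 1, 7, 8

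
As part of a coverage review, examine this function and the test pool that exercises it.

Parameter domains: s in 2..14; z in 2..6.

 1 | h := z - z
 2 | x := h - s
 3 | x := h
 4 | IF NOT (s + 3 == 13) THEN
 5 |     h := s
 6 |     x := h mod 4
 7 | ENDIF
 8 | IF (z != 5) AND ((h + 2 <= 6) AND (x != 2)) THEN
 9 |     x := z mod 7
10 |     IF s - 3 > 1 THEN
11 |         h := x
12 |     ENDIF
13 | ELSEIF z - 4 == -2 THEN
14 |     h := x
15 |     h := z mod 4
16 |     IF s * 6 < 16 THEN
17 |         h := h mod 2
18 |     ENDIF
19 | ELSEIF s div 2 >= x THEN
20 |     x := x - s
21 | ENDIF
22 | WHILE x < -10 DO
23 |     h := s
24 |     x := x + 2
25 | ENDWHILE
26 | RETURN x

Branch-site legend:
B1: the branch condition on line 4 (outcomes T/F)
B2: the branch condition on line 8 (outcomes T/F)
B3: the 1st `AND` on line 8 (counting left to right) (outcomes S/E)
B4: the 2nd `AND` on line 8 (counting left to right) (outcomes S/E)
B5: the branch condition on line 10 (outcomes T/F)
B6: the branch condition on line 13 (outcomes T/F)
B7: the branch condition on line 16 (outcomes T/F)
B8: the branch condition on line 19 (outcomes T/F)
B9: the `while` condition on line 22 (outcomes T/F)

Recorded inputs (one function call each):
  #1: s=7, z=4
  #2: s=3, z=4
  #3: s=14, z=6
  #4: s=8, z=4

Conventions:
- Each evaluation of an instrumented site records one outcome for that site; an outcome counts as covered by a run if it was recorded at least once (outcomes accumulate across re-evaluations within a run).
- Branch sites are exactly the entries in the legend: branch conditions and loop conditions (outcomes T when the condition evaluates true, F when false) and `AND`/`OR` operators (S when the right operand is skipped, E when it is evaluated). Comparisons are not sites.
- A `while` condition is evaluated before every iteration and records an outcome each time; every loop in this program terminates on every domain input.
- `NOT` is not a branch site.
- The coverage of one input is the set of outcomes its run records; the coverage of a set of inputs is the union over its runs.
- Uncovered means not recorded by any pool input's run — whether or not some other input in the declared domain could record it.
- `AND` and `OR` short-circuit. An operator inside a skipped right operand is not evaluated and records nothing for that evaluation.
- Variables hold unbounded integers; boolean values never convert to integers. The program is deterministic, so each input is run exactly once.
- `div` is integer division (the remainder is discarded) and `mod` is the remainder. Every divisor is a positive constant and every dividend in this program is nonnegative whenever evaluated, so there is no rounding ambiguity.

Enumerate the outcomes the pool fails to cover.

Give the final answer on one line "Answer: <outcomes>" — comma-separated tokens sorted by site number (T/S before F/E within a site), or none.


test 1 (s=7, z=4) hits B1=T, B2=F, B3=E, B4=S, B6=F, B8=T, B9=F
test 2 (s=3, z=4) hits B1=T, B2=T, B3=E, B4=E, B5=F, B9=F
test 3 (s=14, z=6) hits B1=T, B2=F, B3=E, B4=S, B6=F, B8=T, B9=T, B9=F
test 4 (s=8, z=4) hits B1=T, B2=F, B3=E, B4=S, B6=F, B8=T, B9=F
union over the pool: B1=T, B2=T, B2=F, B3=E, B4=S, B4=E, B5=F, B6=F, B8=T, B9=T, B9=F
uncovered (7 of 18): B1=F, B3=S, B5=T, B6=T, B7=T, B7=F, B8=F
Answer: B1=F, B3=S, B5=T, B6=T, B7=T, B7=F, B8=F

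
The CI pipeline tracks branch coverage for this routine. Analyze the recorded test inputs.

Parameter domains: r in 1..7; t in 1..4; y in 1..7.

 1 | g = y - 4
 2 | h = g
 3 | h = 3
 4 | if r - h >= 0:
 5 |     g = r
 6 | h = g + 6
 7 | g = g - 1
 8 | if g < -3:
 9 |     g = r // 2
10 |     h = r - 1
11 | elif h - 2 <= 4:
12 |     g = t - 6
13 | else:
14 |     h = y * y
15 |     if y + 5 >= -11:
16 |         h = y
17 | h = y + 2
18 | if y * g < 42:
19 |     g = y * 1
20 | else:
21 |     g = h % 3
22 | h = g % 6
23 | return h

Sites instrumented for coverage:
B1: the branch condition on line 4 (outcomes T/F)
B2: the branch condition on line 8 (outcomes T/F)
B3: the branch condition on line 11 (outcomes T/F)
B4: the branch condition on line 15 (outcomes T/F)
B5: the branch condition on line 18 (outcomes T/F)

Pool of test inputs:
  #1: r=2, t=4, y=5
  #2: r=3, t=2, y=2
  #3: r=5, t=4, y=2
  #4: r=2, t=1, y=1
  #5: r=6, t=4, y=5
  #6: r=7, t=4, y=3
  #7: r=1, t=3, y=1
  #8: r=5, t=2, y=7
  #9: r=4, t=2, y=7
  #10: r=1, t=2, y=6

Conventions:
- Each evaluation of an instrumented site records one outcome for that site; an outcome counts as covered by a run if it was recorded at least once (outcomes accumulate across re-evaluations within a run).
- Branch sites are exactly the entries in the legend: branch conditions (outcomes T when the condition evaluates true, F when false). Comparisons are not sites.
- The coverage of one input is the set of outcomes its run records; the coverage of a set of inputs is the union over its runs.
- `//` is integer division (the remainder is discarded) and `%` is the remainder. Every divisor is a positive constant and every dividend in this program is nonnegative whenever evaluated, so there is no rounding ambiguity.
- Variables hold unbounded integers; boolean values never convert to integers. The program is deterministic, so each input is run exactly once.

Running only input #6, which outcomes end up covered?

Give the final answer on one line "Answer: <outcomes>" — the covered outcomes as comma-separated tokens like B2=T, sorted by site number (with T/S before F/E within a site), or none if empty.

Running input #6 (r=7, t=4, y=3), event by event:
  B1->T, B2->F, B3->F, B4->T, B5->T
deduplicating events, the covered set is: B1=T, B2=F, B3=F, B4=T, B5=T

Answer: B1=T, B2=F, B3=F, B4=T, B5=T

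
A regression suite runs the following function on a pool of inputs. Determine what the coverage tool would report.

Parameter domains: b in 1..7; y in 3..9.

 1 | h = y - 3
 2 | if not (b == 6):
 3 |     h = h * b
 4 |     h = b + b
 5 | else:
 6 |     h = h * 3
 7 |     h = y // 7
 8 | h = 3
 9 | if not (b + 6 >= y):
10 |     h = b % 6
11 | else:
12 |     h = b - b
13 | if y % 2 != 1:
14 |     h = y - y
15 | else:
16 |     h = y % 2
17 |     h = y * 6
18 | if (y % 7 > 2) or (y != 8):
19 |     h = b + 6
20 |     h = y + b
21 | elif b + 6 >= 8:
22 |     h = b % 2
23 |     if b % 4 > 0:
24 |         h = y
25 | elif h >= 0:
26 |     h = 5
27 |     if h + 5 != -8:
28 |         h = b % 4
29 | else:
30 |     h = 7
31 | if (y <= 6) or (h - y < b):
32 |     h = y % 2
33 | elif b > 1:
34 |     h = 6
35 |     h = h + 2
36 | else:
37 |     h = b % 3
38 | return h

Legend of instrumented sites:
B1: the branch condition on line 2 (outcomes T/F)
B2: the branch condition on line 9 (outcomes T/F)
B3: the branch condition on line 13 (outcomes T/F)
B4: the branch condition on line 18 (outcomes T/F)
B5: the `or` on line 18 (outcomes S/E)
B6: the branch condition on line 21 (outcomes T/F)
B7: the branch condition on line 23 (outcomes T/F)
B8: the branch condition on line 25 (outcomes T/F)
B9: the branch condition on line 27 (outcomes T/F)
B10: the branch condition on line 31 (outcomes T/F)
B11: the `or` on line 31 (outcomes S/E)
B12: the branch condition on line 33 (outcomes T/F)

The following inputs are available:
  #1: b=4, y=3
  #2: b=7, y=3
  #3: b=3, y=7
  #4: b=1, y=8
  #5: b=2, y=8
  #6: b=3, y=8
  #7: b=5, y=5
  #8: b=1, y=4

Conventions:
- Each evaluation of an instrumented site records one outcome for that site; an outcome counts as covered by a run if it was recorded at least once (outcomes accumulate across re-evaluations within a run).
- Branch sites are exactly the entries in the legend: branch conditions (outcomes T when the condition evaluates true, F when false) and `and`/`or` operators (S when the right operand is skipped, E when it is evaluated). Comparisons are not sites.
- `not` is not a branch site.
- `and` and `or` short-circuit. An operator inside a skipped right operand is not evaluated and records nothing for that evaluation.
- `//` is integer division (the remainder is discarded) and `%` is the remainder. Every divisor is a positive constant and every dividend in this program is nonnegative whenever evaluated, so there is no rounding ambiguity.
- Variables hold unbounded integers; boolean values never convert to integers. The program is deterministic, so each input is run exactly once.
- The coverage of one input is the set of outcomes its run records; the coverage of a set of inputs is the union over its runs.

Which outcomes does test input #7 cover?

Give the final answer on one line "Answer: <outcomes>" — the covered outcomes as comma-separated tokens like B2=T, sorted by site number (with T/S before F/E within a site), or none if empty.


Running input #7 (b=5, y=5), event by event:
  B1->T, B2->F, B3->F, B5->S, B4->T, B11->S, B10->T
collecting distinct outcomes: B1=T, B2=F, B3=F, B4=T, B5=S, B10=T, B11=S
Answer: B1=T, B2=F, B3=F, B4=T, B5=S, B10=T, B11=S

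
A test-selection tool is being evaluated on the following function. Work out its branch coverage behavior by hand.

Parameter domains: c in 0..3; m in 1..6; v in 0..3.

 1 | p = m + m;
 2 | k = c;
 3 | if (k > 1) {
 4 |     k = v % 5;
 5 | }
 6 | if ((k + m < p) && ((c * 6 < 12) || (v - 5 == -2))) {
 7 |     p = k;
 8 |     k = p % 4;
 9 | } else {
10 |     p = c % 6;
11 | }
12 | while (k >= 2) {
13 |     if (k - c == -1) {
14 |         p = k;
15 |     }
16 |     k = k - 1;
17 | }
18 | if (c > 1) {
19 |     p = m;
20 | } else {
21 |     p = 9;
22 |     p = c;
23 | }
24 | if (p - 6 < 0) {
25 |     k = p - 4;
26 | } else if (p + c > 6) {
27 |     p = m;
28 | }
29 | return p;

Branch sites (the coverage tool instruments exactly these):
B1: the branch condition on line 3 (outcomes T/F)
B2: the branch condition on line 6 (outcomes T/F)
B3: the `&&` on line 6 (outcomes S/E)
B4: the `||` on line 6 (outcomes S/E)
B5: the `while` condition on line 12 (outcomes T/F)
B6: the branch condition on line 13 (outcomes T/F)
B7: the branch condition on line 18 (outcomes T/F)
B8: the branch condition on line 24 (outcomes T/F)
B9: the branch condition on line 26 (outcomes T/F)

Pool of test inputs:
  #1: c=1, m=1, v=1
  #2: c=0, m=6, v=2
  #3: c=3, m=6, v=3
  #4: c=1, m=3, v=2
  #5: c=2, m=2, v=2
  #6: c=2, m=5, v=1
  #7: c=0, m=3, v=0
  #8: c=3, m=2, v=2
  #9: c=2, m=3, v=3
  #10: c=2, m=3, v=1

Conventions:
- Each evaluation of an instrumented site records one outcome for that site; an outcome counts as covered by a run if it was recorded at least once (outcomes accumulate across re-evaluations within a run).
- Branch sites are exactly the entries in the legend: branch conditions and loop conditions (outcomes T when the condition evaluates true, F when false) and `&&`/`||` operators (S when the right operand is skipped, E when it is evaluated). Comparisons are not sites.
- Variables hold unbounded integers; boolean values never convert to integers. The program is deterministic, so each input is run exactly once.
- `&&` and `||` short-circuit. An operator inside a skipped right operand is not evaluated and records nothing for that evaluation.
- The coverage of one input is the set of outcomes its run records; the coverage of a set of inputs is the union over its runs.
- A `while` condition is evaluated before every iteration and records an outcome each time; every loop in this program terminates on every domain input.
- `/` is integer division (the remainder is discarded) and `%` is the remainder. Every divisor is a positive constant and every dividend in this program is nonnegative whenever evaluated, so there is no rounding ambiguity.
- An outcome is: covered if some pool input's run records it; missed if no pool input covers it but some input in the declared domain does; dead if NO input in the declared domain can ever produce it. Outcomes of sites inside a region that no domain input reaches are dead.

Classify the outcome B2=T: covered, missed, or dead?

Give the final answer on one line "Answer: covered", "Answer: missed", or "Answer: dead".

B2=T is recorded by pool input(s) 2, 3, 4, 7 -> covered

Answer: covered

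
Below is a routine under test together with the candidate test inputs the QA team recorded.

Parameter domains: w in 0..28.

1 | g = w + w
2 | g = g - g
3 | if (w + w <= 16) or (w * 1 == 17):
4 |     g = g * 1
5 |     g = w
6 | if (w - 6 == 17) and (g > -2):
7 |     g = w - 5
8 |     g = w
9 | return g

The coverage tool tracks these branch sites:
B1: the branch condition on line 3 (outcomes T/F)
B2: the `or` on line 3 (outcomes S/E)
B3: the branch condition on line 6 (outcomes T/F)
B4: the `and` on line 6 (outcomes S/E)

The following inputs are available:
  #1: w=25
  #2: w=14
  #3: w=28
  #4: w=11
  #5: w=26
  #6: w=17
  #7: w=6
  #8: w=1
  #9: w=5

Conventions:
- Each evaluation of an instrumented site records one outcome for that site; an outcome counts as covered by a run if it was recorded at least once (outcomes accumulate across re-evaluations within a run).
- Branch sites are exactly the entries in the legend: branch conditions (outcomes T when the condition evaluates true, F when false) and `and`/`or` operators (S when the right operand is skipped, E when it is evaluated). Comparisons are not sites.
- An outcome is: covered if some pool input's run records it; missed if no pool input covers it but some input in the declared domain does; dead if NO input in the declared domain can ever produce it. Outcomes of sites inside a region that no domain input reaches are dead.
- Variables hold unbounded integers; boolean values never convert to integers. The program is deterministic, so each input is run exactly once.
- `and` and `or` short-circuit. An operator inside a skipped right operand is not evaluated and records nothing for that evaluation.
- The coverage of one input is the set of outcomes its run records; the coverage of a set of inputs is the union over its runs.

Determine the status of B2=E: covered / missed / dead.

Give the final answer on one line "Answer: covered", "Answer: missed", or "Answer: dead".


B2=E is recorded by pool input(s) 1, 2, 3, 4, 5, 6 -> covered
Answer: covered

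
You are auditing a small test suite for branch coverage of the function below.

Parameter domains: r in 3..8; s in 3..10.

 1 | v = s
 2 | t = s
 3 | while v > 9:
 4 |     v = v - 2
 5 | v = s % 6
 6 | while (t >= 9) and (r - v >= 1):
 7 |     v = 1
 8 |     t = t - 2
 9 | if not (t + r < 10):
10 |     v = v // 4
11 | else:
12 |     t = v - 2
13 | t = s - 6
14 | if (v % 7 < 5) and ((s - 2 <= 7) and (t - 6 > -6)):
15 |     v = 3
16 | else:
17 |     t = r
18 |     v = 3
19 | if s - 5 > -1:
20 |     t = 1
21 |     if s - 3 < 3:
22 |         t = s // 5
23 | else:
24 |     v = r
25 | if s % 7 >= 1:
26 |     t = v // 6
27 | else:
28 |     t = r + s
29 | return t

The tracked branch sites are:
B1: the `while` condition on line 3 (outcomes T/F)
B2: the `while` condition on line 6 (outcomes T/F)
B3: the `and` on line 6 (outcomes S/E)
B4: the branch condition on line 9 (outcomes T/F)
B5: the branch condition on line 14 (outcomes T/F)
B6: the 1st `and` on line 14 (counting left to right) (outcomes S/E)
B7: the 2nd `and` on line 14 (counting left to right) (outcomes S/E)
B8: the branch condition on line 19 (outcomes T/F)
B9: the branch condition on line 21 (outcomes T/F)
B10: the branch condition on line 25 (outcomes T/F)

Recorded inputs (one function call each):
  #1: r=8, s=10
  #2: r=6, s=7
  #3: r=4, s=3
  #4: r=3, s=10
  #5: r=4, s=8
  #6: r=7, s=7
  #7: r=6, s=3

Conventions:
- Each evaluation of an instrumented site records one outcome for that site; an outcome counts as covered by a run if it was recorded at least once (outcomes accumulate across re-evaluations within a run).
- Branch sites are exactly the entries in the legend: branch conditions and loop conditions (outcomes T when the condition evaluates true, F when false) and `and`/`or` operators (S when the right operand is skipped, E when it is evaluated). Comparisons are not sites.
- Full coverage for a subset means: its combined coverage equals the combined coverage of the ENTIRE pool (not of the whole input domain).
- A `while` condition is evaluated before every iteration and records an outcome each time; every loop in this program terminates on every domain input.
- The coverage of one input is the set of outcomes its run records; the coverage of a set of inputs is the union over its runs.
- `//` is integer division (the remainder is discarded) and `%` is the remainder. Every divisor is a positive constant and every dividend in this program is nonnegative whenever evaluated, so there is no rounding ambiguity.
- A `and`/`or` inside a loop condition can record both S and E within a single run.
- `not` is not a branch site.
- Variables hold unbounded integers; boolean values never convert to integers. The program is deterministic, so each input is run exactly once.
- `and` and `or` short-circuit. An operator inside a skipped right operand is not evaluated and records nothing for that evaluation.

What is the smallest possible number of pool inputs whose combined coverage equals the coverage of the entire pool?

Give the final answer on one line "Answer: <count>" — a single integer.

test 1 (r=8, s=10) fires B1->T, B1->F, B3->E, B2->T, B3->S, B2->F, B4->T, B6->E, B7->S, B5->F, B8->T, B9->F, B10->T; hits B1=T, B1=F, B2=T, B2=F, B3=S, B3=E, B4=T, B5=F, B6=E, B7=S, B8=T, B9=F, B10=T
test 2 (r=6, s=7) fires B1->F, B3->S, B2->F, B4->T, B6->E, B7->E, B5->T, B8->T, B9->F, B10->F; hits B1=F, B2=F, B3=S, B4=T, B5=T, B6=E, B7=E, B8=T, B9=F, B10=F
test 3 (r=4, s=3) fires B1->F, B3->S, B2->F, B4->F, B6->E, B7->E, B5->F, B8->F, B10->T; hits B1=F, B2=F, B3=S, B4=F, B5=F, B6=E, B7=E, B8=F, B10=T
test 4 (r=3, s=10) fires B1->T, B1->F, B3->E, B2->F, B4->T, B6->E, B7->S, B5->F, B8->T, B9->F, B10->T; hits B1=T, B1=F, B2=F, B3=E, B4=T, B5=F, B6=E, B7=S, B8=T, B9=F, B10=T
test 5 (r=4, s=8) fires B1->F, B3->S, B2->F, B4->T, B6->E, B7->E, B5->T, B8->T, B9->F, B10->T; hits B1=F, B2=F, B3=S, B4=T, B5=T, B6=E, B7=E, B8=T, B9=F, B10=T
test 6 (r=7, s=7) fires B1->F, B3->S, B2->F, B4->T, B6->E, B7->E, B5->T, B8->T, B9->F, B10->F; hits B1=F, B2=F, B3=S, B4=T, B5=T, B6=E, B7=E, B8=T, B9=F, B10=F
test 7 (r=6, s=3) fires B1->F, B3->S, B2->F, B4->F, B6->E, B7->E, B5->F, B8->F, B10->T; hits B1=F, B2=F, B3=S, B4=F, B5=F, B6=E, B7=E, B8=F, B10=T
pool-wide coverage (18 outcomes): B1=T, B1=F, B2=T, B2=F, B3=S, B3=E, B4=T, B4=F, B5=T, B5=F, B6=E, B7=S, B7=E, B8=T, B8=F, B9=F, B10=T, B10=F
no size-1 subset reaches all 18 outcomes (best union: 13/18)
no size-2 subset reaches all 18 outcomes (best union: 16/18)
inputs {1, 2, 3} (size 3) cover everything; no size-3 subset with a lexicographically smaller index list covers all 18

Answer: 3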